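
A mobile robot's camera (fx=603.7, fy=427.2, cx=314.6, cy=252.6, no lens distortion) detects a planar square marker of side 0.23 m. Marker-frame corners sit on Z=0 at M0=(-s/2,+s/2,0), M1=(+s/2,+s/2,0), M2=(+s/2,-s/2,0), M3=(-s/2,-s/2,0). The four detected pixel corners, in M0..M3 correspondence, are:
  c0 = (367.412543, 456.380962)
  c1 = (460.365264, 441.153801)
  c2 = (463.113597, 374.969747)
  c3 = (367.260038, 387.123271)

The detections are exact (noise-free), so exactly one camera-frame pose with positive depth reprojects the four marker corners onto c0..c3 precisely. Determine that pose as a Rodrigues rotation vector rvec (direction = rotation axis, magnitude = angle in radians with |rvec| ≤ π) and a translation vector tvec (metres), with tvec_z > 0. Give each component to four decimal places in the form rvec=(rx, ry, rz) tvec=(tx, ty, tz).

Intrinsics K: fx=603.7, fy=427.2, cx=314.6, cy=252.6
Marker side s = 0.23 m; corners in marker frame (Z=0):
  M0 = (-0.1150, +0.1150, 0)
  M1 = (+0.1150, +0.1150, 0)
  M2 = (+0.1150, -0.1150, 0)
  M3 = (-0.1150, -0.1150, 0)
Detected image corners:
  c0 = (367.412543, 456.380962) px
  c1 = (460.365264, 441.153801) px
  c2 = (463.113597, 374.969747) px
  c3 = (367.260038, 387.123271) px
Planar DLT: solve 8×8 A·h = b for H (H[2,2]=1):
  H  [+503.60703 +50.85852 +415.74883]
  H  [+33.71249 +350.98093 +415.26213]
  H  [+0.22497 +0.13669 +1.00000]
B = K⁻¹H; ‖b₁‖=0.753378, ‖b₂‖=0.753378; λ = 2/(‖b₁‖+‖b₂‖) = 1.327356, sign → tz>0 ⇒ λ=+1.327356
r₁ = λ·B[:,0] = (+0.95167,-0.07182,+0.29861); r₂ = λ·B[:,1] = (+0.01727,+0.98325,+0.18144)
r₃ = r₁×r₂ = (-0.30664,-0.16751,+0.93697); SVD([r₁ r₂ r₃]) → R = UVᵀ:
  R  [+0.95167 +0.01727 -0.30664]
  R  [-0.07182 +0.98325 -0.16751]
  R  [+0.29861 +0.18144 +0.93697]
t = (+0.22240, +0.50541, +1.32736) m
tr R = 2.871887; θ = arccos((tr R − 1)/2) = 0.359868 rad = 20.619°
axis k = ((R−Rᵀ)₃₂, (R−Rᵀ)₁₃, (R−Rᵀ)₂₁) / (2 sinθ) = (+0.495465, -0.859369, -0.126493)
rvec = θ·k = (+0.178302, -0.309259, -0.045521)

rvec=(0.1783, -0.3093, -0.0455) tvec=(0.2224, 0.5054, 1.3274)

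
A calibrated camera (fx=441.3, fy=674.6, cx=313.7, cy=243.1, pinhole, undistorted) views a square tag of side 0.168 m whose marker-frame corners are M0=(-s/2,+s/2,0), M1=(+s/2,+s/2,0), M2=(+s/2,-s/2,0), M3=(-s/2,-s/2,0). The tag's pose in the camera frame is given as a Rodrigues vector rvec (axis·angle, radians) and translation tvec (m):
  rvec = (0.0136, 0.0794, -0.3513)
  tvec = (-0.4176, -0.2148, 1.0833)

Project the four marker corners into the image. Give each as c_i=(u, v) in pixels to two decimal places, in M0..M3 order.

Intrinsics K: fx=441.3, fy=674.6, cx=313.7, cy=243.1
Marker side s = 0.168 m; corners in marker frame (Z=0):
  M0 = (-0.0840, +0.0840, 0)
  M1 = (+0.0840, +0.0840, 0)
  M2 = (+0.0840, -0.0840, 0)
  M3 = (-0.0840, -0.0840, 0)
rvec = (0.0136, 0.0794, -0.3513), |rvec| = θ = 0.36042 rad = 20.650°
Rodrigues: sinθ=0.35267, 1−cosθ=0.06425; R = I + sinθ·[k]× + (1−cosθ)·[k]×²:
    [+0.93584 +0.34428 +0.07533]
    [-0.34321 +0.93887 -0.02710]
    [-0.08006 -0.00049 +0.99679]
t = (-0.4176, -0.2148, 1.0833) m
M0: Pc = R·M0+t = (-0.46729, -0.10711, +1.08998); u = 441.3·(-0.46729)/1.08998 + 313.7 = 124.5085, v = 674.6·(-0.10711)/1.08998 + 243.1 = 176.8115
M1: Pc = R·M1+t = (-0.31007, -0.16476, +1.07653); u = 441.3·(-0.31007)/1.07653 + 313.7 = 186.5941, v = 674.6·(-0.16476)/1.07653 + 243.1 = 139.8518
M2: Pc = R·M2+t = (-0.36791, -0.32249, +1.07662); u = 441.3·(-0.36791)/1.07662 + 313.7 = 162.8960, v = 674.6·(-0.32249)/1.07662 + 243.1 = 41.0273
M3: Pc = R·M3+t = (-0.52513, -0.26484, +1.09007); u = 441.3·(-0.52513)/1.09007 + 313.7 = 101.1074, v = 674.6·(-0.26484)/1.09007 + 243.1 = 79.2036

c0=(124.51, 176.81) c1=(186.59, 139.85) c2=(162.90, 41.03) c3=(101.11, 79.20)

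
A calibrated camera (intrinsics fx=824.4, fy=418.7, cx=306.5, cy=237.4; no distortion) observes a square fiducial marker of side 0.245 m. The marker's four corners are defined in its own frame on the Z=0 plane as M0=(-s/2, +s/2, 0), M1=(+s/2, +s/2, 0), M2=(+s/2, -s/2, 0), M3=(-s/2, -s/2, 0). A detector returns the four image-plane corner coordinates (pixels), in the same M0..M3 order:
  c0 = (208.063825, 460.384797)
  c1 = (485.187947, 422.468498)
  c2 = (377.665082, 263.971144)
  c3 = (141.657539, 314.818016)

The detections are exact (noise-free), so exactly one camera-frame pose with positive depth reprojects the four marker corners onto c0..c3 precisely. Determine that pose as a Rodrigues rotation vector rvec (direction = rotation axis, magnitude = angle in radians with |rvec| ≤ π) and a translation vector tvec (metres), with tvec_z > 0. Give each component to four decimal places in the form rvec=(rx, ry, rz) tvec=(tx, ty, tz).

Intrinsics K: fx=824.4, fy=418.7, cx=306.5, cy=237.4
Marker side s = 0.245 m; corners in marker frame (Z=0):
  M0 = (-0.1225, +0.1225, 0)
  M1 = (+0.1225, +0.1225, 0)
  M2 = (+0.1225, -0.1225, 0)
  M3 = (-0.1225, -0.1225, 0)
Detected image corners:
  c0 = (208.063825, 460.384797) px
  c1 = (485.187947, 422.468498) px
  c2 = (377.665082, 263.971144) px
  c3 = (141.657539, 314.818016) px
Planar DLT: solve 8×8 A·h = b for H (H[2,2]=1):
  H  [+893.75578 +201.94706 +292.84880]
  H  [-361.65033 +440.58381 +362.19610]
  H  [-0.48965 -0.48814 +1.00000]
B = K⁻¹H; ‖b₁‖=1.478677, ‖b₂‖=1.478677; λ = 2/(‖b₁‖+‖b₂‖) = 0.676280, sign → tz>0 ⇒ λ=+0.676280
r₁ = λ·B[:,0] = (+0.85629,-0.39638,-0.33114); r₂ = λ·B[:,1] = (+0.28840,+0.89880,-0.33012)
r₃ = r₁×r₂ = (+0.42848,+0.18718,+0.88395); SVD([r₁ r₂ r₃]) → R = UVᵀ:
  R  [+0.85629 +0.28840 +0.42848]
  R  [-0.39638 +0.89880 +0.18718]
  R  [-0.33114 -0.33012 +0.88395]
t = (-0.01120, +0.20157, +0.67628) m
tr R = 2.639040; θ = arccos((tr R − 1)/2) = 0.610223 rad = 34.963°
axis k = ((R−Rᵀ)₃₂, (R−Rᵀ)₁₃, (R−Rᵀ)₂₁) / (2 sinθ) = (-0.451356, +0.662789, -0.597485)
rvec = θ·k = (-0.275428, +0.404449, -0.364599)

rvec=(-0.2754, 0.4044, -0.3646) tvec=(-0.0112, 0.2016, 0.6763)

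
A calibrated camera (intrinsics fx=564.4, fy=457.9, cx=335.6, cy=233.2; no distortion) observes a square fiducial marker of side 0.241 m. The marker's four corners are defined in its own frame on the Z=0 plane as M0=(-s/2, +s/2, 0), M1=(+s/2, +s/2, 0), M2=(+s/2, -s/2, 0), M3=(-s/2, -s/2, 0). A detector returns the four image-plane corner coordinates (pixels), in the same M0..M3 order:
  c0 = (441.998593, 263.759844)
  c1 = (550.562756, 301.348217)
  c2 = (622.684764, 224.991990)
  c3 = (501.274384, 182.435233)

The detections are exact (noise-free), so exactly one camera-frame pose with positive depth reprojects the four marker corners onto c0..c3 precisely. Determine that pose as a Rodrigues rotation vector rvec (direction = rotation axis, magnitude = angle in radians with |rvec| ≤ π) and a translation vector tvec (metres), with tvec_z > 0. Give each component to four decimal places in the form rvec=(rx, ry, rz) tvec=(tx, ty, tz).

rvec=(0.5372, 0.0880, 0.3990) tvec=(0.3678, 0.0289, 1.0825)

Intrinsics K: fx=564.4, fy=457.9, cx=335.6, cy=233.2
Marker side s = 0.241 m; corners in marker frame (Z=0):
  M0 = (-0.1205, +0.1205, 0)
  M1 = (+0.1205, +0.1205, 0)
  M2 = (+0.1205, -0.1205, 0)
  M3 = (-0.1205, -0.1205, 0)
Detected image corners:
  c0 = (441.998593, 263.759844) px
  c1 = (550.562756, 301.348217) px
  c2 = (622.684764, 224.991990) px
  c3 = (501.274384, 182.435233) px
Planar DLT: solve 8×8 A·h = b for H (H[2,2]=1):
  H  [+486.20780 -21.32814 +527.38873]
  H  [+170.56041 +442.60645 +245.43862]
  H  [+0.02005 +0.47502 +1.00000]
B = K⁻¹H; ‖b₁‖=0.923775, ‖b₂‖=0.923775; λ = 2/(‖b₁‖+‖b₂‖) = 1.082514, sign → tz>0 ⇒ λ=+1.082514
r₁ = λ·B[:,0] = (+0.91964,+0.39217,+0.02170); r₂ = λ·B[:,1] = (-0.34667,+0.78448,+0.51421)
r₃ = r₁×r₂ = (+0.18463,-0.48041,+0.85739); SVD([r₁ r₂ r₃]) → R = UVᵀ:
  R  [+0.91964 -0.34667 +0.18463]
  R  [+0.39217 +0.78448 -0.48041]
  R  [+0.02170 +0.51421 +0.85739]
t = (+0.36785, +0.02893, +1.08251) m
tr R = 2.561506; θ = arccos((tr R − 1)/2) = 0.674926 rad = 38.670°
axis k = ((R−Rᵀ)₃₂, (R−Rᵀ)₁₃, (R−Rᵀ)₂₁) / (2 sinθ) = (+0.795904, +0.130378, +0.591217)
rvec = θ·k = (+0.537177, +0.087996, +0.399028)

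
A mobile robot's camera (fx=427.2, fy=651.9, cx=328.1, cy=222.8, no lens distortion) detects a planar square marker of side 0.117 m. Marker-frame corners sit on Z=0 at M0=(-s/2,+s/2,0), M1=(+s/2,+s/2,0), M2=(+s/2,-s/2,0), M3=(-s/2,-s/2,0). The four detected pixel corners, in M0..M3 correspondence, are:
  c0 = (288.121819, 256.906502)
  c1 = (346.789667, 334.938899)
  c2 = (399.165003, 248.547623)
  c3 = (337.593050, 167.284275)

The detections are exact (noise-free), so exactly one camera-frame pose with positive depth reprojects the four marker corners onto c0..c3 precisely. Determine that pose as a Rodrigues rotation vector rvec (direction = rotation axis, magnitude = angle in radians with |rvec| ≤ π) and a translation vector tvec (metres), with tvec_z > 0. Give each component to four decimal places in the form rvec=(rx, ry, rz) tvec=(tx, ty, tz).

Intrinsics K: fx=427.2, fy=651.9, cx=328.1, cy=222.8
Marker side s = 0.117 m; corners in marker frame (Z=0):
  M0 = (-0.0585, +0.0585, 0)
  M1 = (+0.0585, +0.0585, 0)
  M2 = (+0.0585, -0.0585, 0)
  M3 = (-0.0585, -0.0585, 0)
Detected image corners:
  c0 = (288.121819, 256.906502) px
  c1 = (346.789667, 334.938899) px
  c2 = (399.165003, 248.547623) px
  c3 = (337.593050, 167.284275) px
Planar DLT: solve 8×8 A·h = b for H (H[2,2]=1):
  H  [+501.94502 -303.48215 +342.28558]
  H  [+671.90327 +848.99905 +252.82927]
  H  [-0.03389 +0.38416 +1.00000]
B = K⁻¹H; ‖b₁‖=1.590551, ‖b₂‖=1.590551; λ = 2/(‖b₁‖+‖b₂‖) = 0.628713, sign → tz>0 ⇒ λ=+0.628713
r₁ = λ·B[:,0] = (+0.75508,+0.65529,-0.02131); r₂ = λ·B[:,1] = (-0.63213,+0.73625,+0.24153)
r₃ = r₁×r₂ = (+0.17396,-0.16890,+0.97016); SVD([r₁ r₂ r₃]) → R = UVᵀ:
  R  [+0.75508 -0.63213 +0.17396]
  R  [+0.65529 +0.73625 -0.16890]
  R  [-0.02131 +0.24153 +0.97016]
t = (+0.02088, +0.02896, +0.62871) m
tr R = 2.461495; θ = arccos((tr R − 1)/2) = 0.751380 rad = 43.051°
axis k = ((R−Rᵀ)₃₂, (R−Rᵀ)₁₃, (R−Rᵀ)₂₁) / (2 sinθ) = (+0.300615, +0.143019, +0.942961)
rvec = θ·k = (+0.225876, +0.107461, +0.708522)

rvec=(0.2259, 0.1075, 0.7085) tvec=(0.0209, 0.0290, 0.6287)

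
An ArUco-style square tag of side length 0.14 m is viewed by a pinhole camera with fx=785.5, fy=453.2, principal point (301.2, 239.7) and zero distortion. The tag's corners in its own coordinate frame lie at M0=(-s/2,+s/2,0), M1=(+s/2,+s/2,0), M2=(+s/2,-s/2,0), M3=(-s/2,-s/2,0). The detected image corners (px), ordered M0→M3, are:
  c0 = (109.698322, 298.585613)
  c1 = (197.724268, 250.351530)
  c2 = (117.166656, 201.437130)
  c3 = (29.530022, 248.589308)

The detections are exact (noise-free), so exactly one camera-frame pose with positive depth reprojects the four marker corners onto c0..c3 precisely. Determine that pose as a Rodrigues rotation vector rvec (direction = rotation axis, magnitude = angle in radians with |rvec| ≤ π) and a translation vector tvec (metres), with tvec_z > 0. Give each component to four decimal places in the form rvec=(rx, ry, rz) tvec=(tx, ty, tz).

rvec=(-0.1050, -0.0257, -0.7661) tvec=(-0.2200, 0.0198, 0.9206)

Intrinsics K: fx=785.5, fy=453.2, cx=301.2, cy=239.7
Marker side s = 0.14 m; corners in marker frame (Z=0):
  M0 = (-0.0700, +0.0700, 0)
  M1 = (+0.0700, +0.0700, 0)
  M2 = (+0.0700, -0.0700, 0)
  M3 = (-0.0700, -0.0700, 0)
Detected image corners:
  c0 = (109.698322, 298.585613) px
  c1 = (197.724268, 250.351530) px
  c2 = (117.166656, 201.437130) px
  c3 = (29.530022, 248.589308) px
Planar DLT: solve 8×8 A·h = b for H (H[2,2]=1):
  H  [+634.94024 +563.49505 +113.47420]
  H  [-323.95938 +330.06511 +249.46882]
  H  [+0.06679 -0.09277 +1.00000]
B = K⁻¹H; ‖b₁‖=1.086201, ‖b₂‖=1.086201; λ = 2/(‖b₁‖+‖b₂‖) = 0.920640, sign → tz>0 ⇒ λ=+0.920640
r₁ = λ·B[:,0] = (+0.72060,-0.69062,+0.06149); r₂ = λ·B[:,1] = (+0.69319,+0.71568,-0.08541)
r₃ = r₁×r₂ = (+0.01498,+0.10417,+0.99445); SVD([r₁ r₂ r₃]) → R = UVᵀ:
  R  [+0.72060 +0.69319 +0.01498]
  R  [-0.69062 +0.71568 +0.10417]
  R  [+0.06149 -0.08541 +0.99445]
t = (-0.22002, +0.01984, +0.92064) m
tr R = 2.430720; θ = arccos((tr R − 1)/2) = 0.773657 rad = 44.327°
axis k = ((R−Rᵀ)₃₂, (R−Rᵀ)₁₃, (R−Rᵀ)₂₁) / (2 sinθ) = (-0.135658, -0.033283, -0.990197)
rvec = θ·k = (-0.104953, -0.025749, -0.766073)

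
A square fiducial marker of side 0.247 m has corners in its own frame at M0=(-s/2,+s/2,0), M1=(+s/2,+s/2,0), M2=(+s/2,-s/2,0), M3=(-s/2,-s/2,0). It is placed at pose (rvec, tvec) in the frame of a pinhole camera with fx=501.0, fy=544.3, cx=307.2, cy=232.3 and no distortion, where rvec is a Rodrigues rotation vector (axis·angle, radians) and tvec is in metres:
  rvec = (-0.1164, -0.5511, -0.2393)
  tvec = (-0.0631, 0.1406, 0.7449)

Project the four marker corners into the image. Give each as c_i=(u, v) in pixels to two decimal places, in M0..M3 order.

Intrinsics K: fx=501.0, fy=544.3, cx=307.2, cy=232.3
Marker side s = 0.247 m; corners in marker frame (Z=0):
  M0 = (-0.1235, +0.1235, 0)
  M1 = (+0.1235, +0.1235, 0)
  M2 = (+0.1235, -0.1235, 0)
  M3 = (-0.1235, -0.1235, 0)
rvec = (-0.1164, -0.5511, -0.2393), |rvec| = θ = 0.61198 rad = 35.064°
Rodrigues: sinθ=0.57449, 1−cosθ=0.18149; R = I + sinθ·[k]× + (1−cosθ)·[k]×²:
    [+0.82508 +0.25573 -0.50384]
    [-0.19355 +0.96568 +0.17318]
    [+0.53084 -0.04536 +0.84626]
t = (-0.0631, 0.1406, 0.7449) m
M0: Pc = R·M0+t = (-0.13341, +0.28377, +0.67374); u = 501.0·(-0.13341)/0.67374 + 307.2 = 207.9914, v = 544.3·(+0.28377)/0.67374 + 232.3 = 461.5486
M1: Pc = R·M1+t = (+0.07038, +0.23596, +0.80486); u = 501.0·(+0.07038)/0.80486 + 307.2 = 351.0089, v = 544.3·(+0.23596)/0.80486 + 232.3 = 391.8714
M2: Pc = R·M2+t = (+0.00721, -0.00257, +0.81606); u = 501.0·(+0.00721)/0.81606 + 307.2 = 311.6293, v = 544.3·(-0.00257)/0.81606 + 232.3 = 230.5885
M3: Pc = R·M3+t = (-0.19658, +0.04524, +0.68494); u = 501.0·(-0.19658)/0.68494 + 307.2 = 163.4130, v = 544.3·(+0.04524)/0.68494 + 232.3 = 268.2521

c0=(207.99, 461.55) c1=(351.01, 391.87) c2=(311.63, 230.59) c3=(163.41, 268.25)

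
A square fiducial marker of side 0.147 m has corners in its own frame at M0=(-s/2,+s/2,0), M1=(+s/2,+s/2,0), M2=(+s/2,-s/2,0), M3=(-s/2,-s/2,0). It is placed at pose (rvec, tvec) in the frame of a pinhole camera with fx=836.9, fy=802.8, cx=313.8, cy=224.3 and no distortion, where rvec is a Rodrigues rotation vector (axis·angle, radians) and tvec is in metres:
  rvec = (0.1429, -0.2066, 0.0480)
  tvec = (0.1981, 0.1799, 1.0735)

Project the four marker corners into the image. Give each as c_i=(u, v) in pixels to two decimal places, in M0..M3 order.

Intrinsics K: fx=836.9, fy=802.8, cx=313.8, cy=224.3
Marker side s = 0.147 m; corners in marker frame (Z=0):
  M0 = (-0.0735, +0.0735, 0)
  M1 = (+0.0735, +0.0735, 0)
  M2 = (+0.0735, -0.0735, 0)
  M3 = (-0.0735, -0.0735, 0)
rvec = (0.1429, -0.2066, 0.0480), |rvec| = θ = 0.25575 rad = 14.653°
Rodrigues: sinθ=0.25297, 1−cosθ=0.03253; R = I + sinθ·[k]× + (1−cosθ)·[k]×²:
    [+0.97763 -0.06216 -0.20094]
    [+0.03280 +0.98870 -0.14628]
    [+0.20777 +0.13642 +0.96862]
t = (0.1981, 0.1799, 1.0735) m
M0: Pc = R·M0+t = (+0.12168, +0.25016, +1.06826); u = 836.9·(+0.12168)/1.06826 + 313.8 = 409.1239, v = 802.8·(+0.25016)/1.06826 + 224.3 = 412.2957
M1: Pc = R·M1+t = (+0.26539, +0.25498, +1.09880); u = 836.9·(+0.26539)/1.09880 + 313.8 = 515.9322, v = 802.8·(+0.25498)/1.09880 + 224.3 = 410.5927
M2: Pc = R·M2+t = (+0.27452, +0.10964, +1.07874); u = 836.9·(+0.27452)/1.07874 + 313.8 = 526.7787, v = 802.8·(+0.10964)/1.07874 + 224.3 = 305.8948
M3: Pc = R·M3+t = (+0.13081, +0.10482, +1.04820); u = 836.9·(+0.13081)/1.04820 + 313.8 = 418.2430, v = 802.8·(+0.10482)/1.04820 + 224.3 = 304.5798

c0=(409.12, 412.30) c1=(515.93, 410.59) c2=(526.78, 305.89) c3=(418.24, 304.58)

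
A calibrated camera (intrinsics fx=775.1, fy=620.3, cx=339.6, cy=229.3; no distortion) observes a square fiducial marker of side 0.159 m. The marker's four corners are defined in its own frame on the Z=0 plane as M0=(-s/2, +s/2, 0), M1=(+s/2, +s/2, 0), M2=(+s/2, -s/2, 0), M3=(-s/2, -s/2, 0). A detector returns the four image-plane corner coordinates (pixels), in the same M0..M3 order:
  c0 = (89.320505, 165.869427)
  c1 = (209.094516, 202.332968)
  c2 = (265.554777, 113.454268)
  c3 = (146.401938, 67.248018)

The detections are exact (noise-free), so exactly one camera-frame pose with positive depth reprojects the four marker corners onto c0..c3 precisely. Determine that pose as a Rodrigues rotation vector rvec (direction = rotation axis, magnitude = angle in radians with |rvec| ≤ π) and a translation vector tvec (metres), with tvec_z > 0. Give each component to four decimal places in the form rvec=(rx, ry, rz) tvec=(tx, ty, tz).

rvec=(0.3457, -0.4872, 0.4325) tvec=(-0.1926, -0.1359, 0.9336)

Intrinsics K: fx=775.1, fy=620.3, cx=339.6, cy=229.3
Marker side s = 0.159 m; corners in marker frame (Z=0):
  M0 = (-0.0795, +0.0795, 0)
  M1 = (+0.0795, +0.0795, 0)
  M2 = (+0.0795, -0.0795, 0)
  M3 = (-0.0795, -0.0795, 0)
Detected image corners:
  c0 = (89.320505, 165.869427) px
  c1 = (209.094516, 202.332968) px
  c2 = (265.554777, 113.454268) px
  c3 = (146.401938, 67.248018) px
Planar DLT: solve 8×8 A·h = b for H (H[2,2]=1):
  H  [+849.46205 -316.16025 +179.69713]
  H  [+335.19791 +619.80653 +138.98984]
  H  [+0.55230 +0.22976 +1.00000]
B = K⁻¹H; ‖b₁‖=1.071129, ‖b₂‖=1.071129; λ = 2/(‖b₁‖+‖b₂‖) = 0.933594, sign → tz>0 ⇒ λ=+0.933594
r₁ = λ·B[:,0] = (+0.79725,+0.31389,+0.51562); r₂ = λ·B[:,1] = (-0.47479,+0.85356,+0.21450)
r₃ = r₁×r₂ = (-0.37278,-0.41582,+0.82953); SVD([r₁ r₂ r₃]) → R = UVᵀ:
  R  [+0.79725 -0.47479 -0.37278]
  R  [+0.31389 +0.85356 -0.41582]
  R  [+0.51562 +0.21450 +0.82953]
t = (-0.19260, -0.13592, +0.93359) m
tr R = 2.480341; θ = arccos((tr R − 1)/2) = 0.737472 rad = 42.254°
axis k = ((R−Rᵀ)₃₂, (R−Rᵀ)₁₃, (R−Rᵀ)₂₁) / (2 sinθ) = (+0.468698, -0.660604, +0.586451)
rvec = θ·k = (+0.345652, -0.487177, +0.432491)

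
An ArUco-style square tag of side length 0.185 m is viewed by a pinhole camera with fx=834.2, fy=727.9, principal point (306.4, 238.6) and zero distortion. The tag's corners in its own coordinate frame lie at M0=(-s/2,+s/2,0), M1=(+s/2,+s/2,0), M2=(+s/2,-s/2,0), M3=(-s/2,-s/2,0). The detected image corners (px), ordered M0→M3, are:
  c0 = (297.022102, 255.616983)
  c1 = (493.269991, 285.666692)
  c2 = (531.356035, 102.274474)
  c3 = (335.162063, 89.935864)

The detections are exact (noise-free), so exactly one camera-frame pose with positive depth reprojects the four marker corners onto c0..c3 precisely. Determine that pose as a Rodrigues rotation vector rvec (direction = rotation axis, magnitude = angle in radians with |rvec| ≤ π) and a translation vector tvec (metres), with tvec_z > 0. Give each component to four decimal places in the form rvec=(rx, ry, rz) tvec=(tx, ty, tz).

rvec=(-0.1190, 0.4062, 0.1783) tvec=(0.0929, -0.0584, 0.7514)

Intrinsics K: fx=834.2, fy=727.9, cx=306.4, cy=238.6
Marker side s = 0.185 m; corners in marker frame (Z=0):
  M0 = (-0.0925, +0.0925, 0)
  M1 = (+0.0925, +0.0925, 0)
  M2 = (+0.0925, -0.0925, 0)
  M3 = (-0.0925, -0.0925, 0)
Detected image corners:
  c0 = (297.022102, 255.616983) px
  c1 = (493.269991, 285.666692) px
  c2 = (531.356035, 102.274474) px
  c3 = (335.162063, 89.935864) px
Planar DLT: solve 8×8 A·h = b for H (H[2,2]=1):
  H  [+838.76486 -249.73699 +409.52701]
  H  [+15.86295 +921.71688 +181.99647]
  H  [-0.53570 -0.10554 +1.00000]
B = K⁻¹H; ‖b₁‖=1.330902, ‖b₂‖=1.330902; λ = 2/(‖b₁‖+‖b₂‖) = 0.751370, sign → tz>0 ⇒ λ=+0.751370
r₁ = λ·B[:,0] = (+0.90332,+0.14831,-0.40251); r₂ = λ·B[:,1] = (-0.19581,+0.97743,-0.07930)
r₃ = r₁×r₂ = (+0.38166,+0.15045,+0.91198); SVD([r₁ r₂ r₃]) → R = UVᵀ:
  R  [+0.90332 -0.19581 +0.38166]
  R  [+0.14831 +0.97743 +0.15045]
  R  [-0.40251 -0.07930 +0.91198]
t = (+0.09289, -0.05843, +0.75137) m
tr R = 2.792728; θ = arccos((tr R − 1)/2) = 0.459298 rad = 26.316°
axis k = ((R−Rᵀ)₃₂, (R−Rᵀ)₁₃, (R−Rᵀ)₂₁) / (2 sinθ) = (-0.259119, +0.884430, +0.388126)
rvec = θ·k = (-0.119013, +0.406217, +0.178266)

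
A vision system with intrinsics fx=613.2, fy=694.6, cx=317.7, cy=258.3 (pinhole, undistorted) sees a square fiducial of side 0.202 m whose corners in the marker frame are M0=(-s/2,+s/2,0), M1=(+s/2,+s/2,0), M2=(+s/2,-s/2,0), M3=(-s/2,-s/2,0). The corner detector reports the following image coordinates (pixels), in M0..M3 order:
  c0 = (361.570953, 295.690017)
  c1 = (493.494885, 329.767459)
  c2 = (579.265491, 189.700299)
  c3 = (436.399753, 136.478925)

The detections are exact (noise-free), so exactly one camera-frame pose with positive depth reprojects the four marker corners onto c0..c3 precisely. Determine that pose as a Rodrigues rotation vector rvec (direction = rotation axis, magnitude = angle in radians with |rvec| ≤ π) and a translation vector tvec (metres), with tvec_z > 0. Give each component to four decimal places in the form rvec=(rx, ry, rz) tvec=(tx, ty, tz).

Intrinsics K: fx=613.2, fy=694.6, cx=317.7, cy=258.3
Marker side s = 0.202 m; corners in marker frame (Z=0):
  M0 = (-0.1010, +0.1010, 0)
  M1 = (+0.1010, +0.1010, 0)
  M2 = (+0.1010, -0.1010, 0)
  M3 = (-0.1010, -0.1010, 0)
Detected image corners:
  c0 = (361.570953, 295.690017) px
  c1 = (493.494885, 329.767459) px
  c2 = (579.265491, 189.700299) px
  c3 = (436.399753, 136.478925) px
Planar DLT: solve 8×8 A·h = b for H (H[2,2]=1):
  H  [+885.49468 -93.30903 +468.10714]
  H  [+318.31634 +894.03765 +243.82036]
  H  [+0.44284 +0.65306 +1.00000]
B = K⁻¹H; ‖b₁‖=1.325747, ‖b₂‖=1.325747; λ = 2/(‖b₁‖+‖b₂‖) = 0.754292, sign → tz>0 ⇒ λ=+0.754292
r₁ = λ·B[:,0] = (+0.91618,+0.22146,+0.33403); r₂ = λ·B[:,1] = (-0.37000,+0.78769,+0.49260)
r₃ = r₁×r₂ = (-0.15402,-0.57490,+0.80360); SVD([r₁ r₂ r₃]) → R = UVᵀ:
  R  [+0.91618 -0.37000 -0.15402]
  R  [+0.22146 +0.78769 -0.57490]
  R  [+0.33403 +0.49260 +0.80360]
t = (+0.18501, -0.01572, +0.75429) m
tr R = 2.507462; θ = arccos((tr R − 1)/2) = 0.717076 rad = 41.085°
axis k = ((R−Rᵀ)₃₂, (R−Rᵀ)₁₃, (R−Rᵀ)₂₁) / (2 sinθ) = (+0.812176, -0.371322, +0.449989)
rvec = θ·k = (+0.582391, -0.266266, +0.322676)

rvec=(0.5824, -0.2663, 0.3227) tvec=(0.1850, -0.0157, 0.7543)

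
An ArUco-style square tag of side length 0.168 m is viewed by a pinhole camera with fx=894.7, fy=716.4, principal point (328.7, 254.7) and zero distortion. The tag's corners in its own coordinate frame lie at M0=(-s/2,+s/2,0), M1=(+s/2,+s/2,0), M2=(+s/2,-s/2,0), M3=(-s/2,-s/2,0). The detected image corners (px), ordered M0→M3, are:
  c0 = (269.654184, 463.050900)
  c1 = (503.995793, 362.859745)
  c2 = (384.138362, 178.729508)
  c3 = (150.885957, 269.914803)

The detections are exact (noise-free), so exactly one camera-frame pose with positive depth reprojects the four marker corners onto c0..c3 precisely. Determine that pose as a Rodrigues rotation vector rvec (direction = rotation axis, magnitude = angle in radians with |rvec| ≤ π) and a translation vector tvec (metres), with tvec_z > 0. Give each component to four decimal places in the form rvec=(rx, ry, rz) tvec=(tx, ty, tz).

rvec=(-0.1060, -0.1024, -0.4666) tvec=(-0.0001, 0.0494, 0.5711)

Intrinsics K: fx=894.7, fy=716.4, cx=328.7, cy=254.7
Marker side s = 0.168 m; corners in marker frame (Z=0):
  M0 = (-0.0840, +0.0840, 0)
  M1 = (+0.0840, +0.0840, 0)
  M2 = (+0.0840, -0.0840, 0)
  M3 = (-0.0840, -0.0840, 0)
Detected image corners:
  c0 = (269.654184, 463.050900) px
  c1 = (503.995793, 362.859745) px
  c2 = (384.138362, 178.729508) px
  c3 = (150.885957, 269.914803) px
Planar DLT: solve 8×8 A·h = b for H (H[2,2]=1):
  H  [+1461.81184 +665.35611 +328.58785]
  H  [-500.89368 +1078.60621 +316.68918]
  H  [+0.21457 -0.13723 +1.00000]
B = K⁻¹H; ‖b₁‖=1.750857, ‖b₂‖=1.750857; λ = 2/(‖b₁‖+‖b₂‖) = 0.571149, sign → tz>0 ⇒ λ=+0.571149
r₁ = λ·B[:,0] = (+0.88815,-0.44291,+0.12255); r₂ = λ·B[:,1] = (+0.45354,+0.88778,-0.07838)
r₃ = r₁×r₂ = (-0.07408,+0.12519,+0.98936); SVD([r₁ r₂ r₃]) → R = UVᵀ:
  R  [+0.88815 +0.45354 -0.07408]
  R  [-0.44291 +0.88778 +0.12519]
  R  [+0.12255 -0.07838 +0.98936]
t = (-0.00007, +0.04942, +0.57115) m
tr R = 2.765298; θ = arccos((tr R − 1)/2) = 0.489328 rad = 28.036°
axis k = ((R−Rᵀ)₃₂, (R−Rᵀ)₁₃, (R−Rᵀ)₂₁) / (2 sinθ) = (-0.216553, -0.209172, -0.953599)
rvec = θ·k = (-0.105965, -0.102354, -0.466623)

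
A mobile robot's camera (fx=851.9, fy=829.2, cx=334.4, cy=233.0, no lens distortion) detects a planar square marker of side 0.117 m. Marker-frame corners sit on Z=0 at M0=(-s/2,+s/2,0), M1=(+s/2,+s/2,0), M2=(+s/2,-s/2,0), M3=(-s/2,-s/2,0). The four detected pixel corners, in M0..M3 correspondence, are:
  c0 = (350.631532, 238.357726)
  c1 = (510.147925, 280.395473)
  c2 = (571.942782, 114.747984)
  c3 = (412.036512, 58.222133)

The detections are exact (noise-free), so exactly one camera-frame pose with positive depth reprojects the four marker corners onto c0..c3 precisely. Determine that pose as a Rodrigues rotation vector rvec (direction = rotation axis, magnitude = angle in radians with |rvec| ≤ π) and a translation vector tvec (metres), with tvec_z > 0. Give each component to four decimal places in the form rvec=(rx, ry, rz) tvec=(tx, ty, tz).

Intrinsics K: fx=851.9, fy=829.2, cx=334.4, cy=233.0
Marker side s = 0.117 m; corners in marker frame (Z=0):
  M0 = (-0.0585, +0.0585, 0)
  M1 = (+0.0585, +0.0585, 0)
  M2 = (+0.0585, -0.0585, 0)
  M3 = (-0.0585, -0.0585, 0)
Detected image corners:
  c0 = (350.631532, 238.357726) px
  c1 = (510.147925, 280.395473) px
  c2 = (571.942782, 114.747984) px
  c3 = (412.036512, 58.222133) px
Planar DLT: solve 8×8 A·h = b for H (H[2,2]=1):
  H  [+1660.15616 -403.10540 +463.69684]
  H  [+530.90567 +1521.67805 +175.20697]
  H  [+0.63993 +0.26768 +1.00000]
B = K⁻¹H; ‖b₁‖=1.871705, ‖b₂‖=1.871705; λ = 2/(‖b₁‖+‖b₂‖) = 0.534272, sign → tz>0 ⇒ λ=+0.534272
r₁ = λ·B[:,0] = (+0.90697,+0.24600,+0.34190); r₂ = λ·B[:,1] = (-0.30895,+0.94027,+0.14301)
r₃ = r₁×r₂ = (-0.28629,-0.23534,+0.92879); SVD([r₁ r₂ r₃]) → R = UVᵀ:
  R  [+0.90697 -0.30895 -0.28629]
  R  [+0.24600 +0.94027 -0.23534]
  R  [+0.34190 +0.14301 +0.92879]
t = (+0.08109, -0.03724, +0.53427) m
tr R = 2.776024; θ = arccos((tr R − 1)/2) = 0.477793 rad = 27.376°
axis k = ((R−Rᵀ)₃₂, (R−Rᵀ)₁₃, (R−Rᵀ)₂₁) / (2 sinθ) = (+0.411413, -0.683078, +0.603443)
rvec = θ·k = (+0.196570, -0.326370, +0.288321)

rvec=(0.1966, -0.3264, 0.2883) tvec=(0.0811, -0.0372, 0.5343)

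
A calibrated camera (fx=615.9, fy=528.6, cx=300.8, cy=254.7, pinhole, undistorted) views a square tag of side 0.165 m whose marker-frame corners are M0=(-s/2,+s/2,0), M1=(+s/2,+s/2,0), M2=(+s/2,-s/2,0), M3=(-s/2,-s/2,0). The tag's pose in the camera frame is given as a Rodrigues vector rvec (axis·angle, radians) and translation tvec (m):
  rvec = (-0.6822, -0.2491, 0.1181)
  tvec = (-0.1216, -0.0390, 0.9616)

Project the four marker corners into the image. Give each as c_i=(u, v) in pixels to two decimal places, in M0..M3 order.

Intrinsics K: fx=615.9, fy=528.6, cx=300.8, cy=254.7
Marker side s = 0.165 m; corners in marker frame (Z=0):
  M0 = (-0.0825, +0.0825, 0)
  M1 = (+0.0825, +0.0825, 0)
  M2 = (+0.0825, -0.0825, 0)
  M3 = (-0.0825, -0.0825, 0)
rvec = (-0.6822, -0.2491, 0.1181), |rvec| = θ = 0.73580 rad = 42.158°
Rodrigues: sinθ=0.67118, 1−cosθ=0.25870; R = I + sinθ·[k]× + (1−cosθ)·[k]×²:
    [+0.96368 -0.02653 -0.26572]
    [+0.18893 +0.77095 +0.60823]
    [+0.18872 -0.63635 +0.74796]
t = (-0.1216, -0.0390, 0.9616) m
M0: Pc = R·M0+t = (-0.20329, +0.00902, +0.89353); u = 615.9·(-0.20329)/0.89353 + 300.8 = 160.6732, v = 528.6·(+0.00902)/0.89353 + 254.7 = 260.0339
M1: Pc = R·M1+t = (-0.04428, +0.04019, +0.92467); u = 615.9·(-0.04428)/0.92467 + 300.8 = 271.3033, v = 528.6·(+0.04019)/0.92467 + 254.7 = 277.6751
M2: Pc = R·M2+t = (-0.03991, -0.08702, +1.02967); u = 615.9·(-0.03991)/1.02967 + 300.8 = 276.9291, v = 528.6·(-0.08702)/1.02967 + 254.7 = 210.0285
M3: Pc = R·M3+t = (-0.19892, -0.11819, +0.99853); u = 615.9·(-0.19892)/0.99853 + 300.8 = 178.1073, v = 528.6·(-0.11819)/0.99853 + 254.7 = 192.1327

c0=(160.67, 260.03) c1=(271.30, 277.68) c2=(276.93, 210.03) c3=(178.11, 192.13)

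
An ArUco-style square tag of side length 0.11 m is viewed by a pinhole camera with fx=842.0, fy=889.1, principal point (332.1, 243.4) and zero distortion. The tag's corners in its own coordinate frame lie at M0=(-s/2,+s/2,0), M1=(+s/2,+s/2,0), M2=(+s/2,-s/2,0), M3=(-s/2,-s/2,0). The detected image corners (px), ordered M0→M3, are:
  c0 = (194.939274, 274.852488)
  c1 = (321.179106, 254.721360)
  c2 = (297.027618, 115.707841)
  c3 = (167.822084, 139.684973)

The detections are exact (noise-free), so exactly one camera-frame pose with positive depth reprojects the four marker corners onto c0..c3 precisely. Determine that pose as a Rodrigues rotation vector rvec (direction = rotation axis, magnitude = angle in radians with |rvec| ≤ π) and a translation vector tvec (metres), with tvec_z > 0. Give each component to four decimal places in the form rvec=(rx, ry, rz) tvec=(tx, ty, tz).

rvec=(0.1909, 0.1357, -0.1643) tvec=(-0.0725, -0.0362, 0.6977)

Intrinsics K: fx=842.0, fy=889.1, cx=332.1, cy=243.4
Marker side s = 0.11 m; corners in marker frame (Z=0):
  M0 = (-0.0550, +0.0550, 0)
  M1 = (+0.0550, +0.0550, 0)
  M2 = (+0.0550, -0.0550, 0)
  M3 = (-0.0550, -0.0550, 0)
Detected image corners:
  c0 = (194.939274, 274.852488) px
  c1 = (321.179106, 254.721360) px
  c2 = (297.027618, 115.707841) px
  c3 = (167.822084, 139.684973) px
Planar DLT: solve 8×8 A·h = b for H (H[2,2]=1):
  H  [+1108.40411 +295.50776 +244.66889]
  H  [-242.27634 +1295.93133 +197.32941]
  H  [-0.21417 +0.25407 +1.00000]
B = K⁻¹H; ‖b₁‖=1.433189, ‖b₂‖=1.433189; λ = 2/(‖b₁‖+‖b₂‖) = 0.697745, sign → tz>0 ⇒ λ=+0.697745
r₁ = λ·B[:,0] = (+0.97745,-0.14922,-0.14943); r₂ = λ·B[:,1] = (+0.17496,+0.96848,+0.17728)
r₃ = r₁×r₂ = (+0.11827,-0.19942,+0.97275); SVD([r₁ r₂ r₃]) → R = UVᵀ:
  R  [+0.97745 +0.17496 +0.11827]
  R  [-0.14922 +0.96848 -0.19942]
  R  [-0.14943 +0.17728 +0.97275]
t = (-0.07245, -0.03616, +0.69774) m
tr R = 2.918681; θ = arccos((tr R − 1)/2) = 0.286141 rad = 16.395°
axis k = ((R−Rᵀ)₃₂, (R−Rᵀ)₁₃, (R−Rᵀ)₂₁) / (2 sinθ) = (+0.667317, +0.474229, -0.574277)
rvec = θ·k = (+0.190947, +0.135696, -0.164324)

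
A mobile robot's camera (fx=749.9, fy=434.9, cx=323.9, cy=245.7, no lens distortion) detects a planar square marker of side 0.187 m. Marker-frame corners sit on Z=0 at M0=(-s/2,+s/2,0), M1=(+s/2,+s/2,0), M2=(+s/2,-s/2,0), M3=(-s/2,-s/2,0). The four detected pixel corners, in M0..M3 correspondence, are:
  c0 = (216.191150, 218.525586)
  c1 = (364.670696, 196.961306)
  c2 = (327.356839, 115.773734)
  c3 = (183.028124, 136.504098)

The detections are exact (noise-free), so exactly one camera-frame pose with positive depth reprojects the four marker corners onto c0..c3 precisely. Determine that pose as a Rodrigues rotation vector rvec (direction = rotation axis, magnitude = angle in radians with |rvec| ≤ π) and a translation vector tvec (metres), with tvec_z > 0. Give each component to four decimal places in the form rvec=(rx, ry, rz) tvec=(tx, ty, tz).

rvec=(-0.1456, 0.0045, -0.2472) tvec=(-0.0635, -0.1697, 0.9298)

Intrinsics K: fx=749.9, fy=434.9, cx=323.9, cy=245.7
Marker side s = 0.187 m; corners in marker frame (Z=0):
  M0 = (-0.0935, +0.0935, 0)
  M1 = (+0.0935, +0.0935, 0)
  M2 = (+0.0935, -0.0935, 0)
  M3 = (-0.0935, -0.0935, 0)
Detected image corners:
  c0 = (216.191150, 218.525586) px
  c1 = (364.670696, 196.961306) px
  c2 = (327.356839, 115.773734) px
  c3 = (183.028124, 136.504098) px
Planar DLT: solve 8×8 A·h = b for H (H[2,2]=1):
  H  [+786.69246 +146.14451 +272.65514]
  H  [-110.64174 +410.49334 +166.33521]
  H  [+0.01446 -0.15509 +1.00000]
B = K⁻¹H; ‖b₁‖=1.075466, ‖b₂‖=1.075466; λ = 2/(‖b₁‖+‖b₂‖) = 0.929830, sign → tz>0 ⇒ λ=+0.929830
r₁ = λ·B[:,0] = (+0.96964,-0.24415,+0.01344); r₂ = λ·B[:,1] = (+0.24350,+0.95912,-0.14421)
r₃ = r₁×r₂ = (+0.02232,+0.14311,+0.98946); SVD([r₁ r₂ r₃]) → R = UVᵀ:
  R  [+0.96964 +0.24350 +0.02232]
  R  [-0.24415 +0.95912 +0.14311]
  R  [+0.01344 -0.14421 +0.98946]
t = (-0.06354, -0.16968, +0.92983) m
tr R = 2.918221; θ = arccos((tr R − 1)/2) = 0.286954 rad = 16.441°
axis k = ((R−Rᵀ)₃₂, (R−Rᵀ)₁₃, (R−Rᵀ)₂₁) / (2 sinθ) = (-0.507568, +0.015680, -0.861469)
rvec = θ·k = (-0.145649, +0.004500, -0.247202)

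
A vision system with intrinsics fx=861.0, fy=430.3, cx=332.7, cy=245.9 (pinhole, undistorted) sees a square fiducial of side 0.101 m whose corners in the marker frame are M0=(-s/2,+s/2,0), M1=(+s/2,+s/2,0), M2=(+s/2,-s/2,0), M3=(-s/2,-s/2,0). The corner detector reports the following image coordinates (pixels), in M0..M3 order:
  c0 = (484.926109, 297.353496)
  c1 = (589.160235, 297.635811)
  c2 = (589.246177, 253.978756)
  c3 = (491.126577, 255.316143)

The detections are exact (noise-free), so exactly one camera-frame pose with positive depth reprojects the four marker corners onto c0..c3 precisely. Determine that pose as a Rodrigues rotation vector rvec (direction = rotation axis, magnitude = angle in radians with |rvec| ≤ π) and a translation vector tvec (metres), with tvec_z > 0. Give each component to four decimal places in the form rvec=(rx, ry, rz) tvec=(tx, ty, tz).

Intrinsics K: fx=861.0, fy=430.3, cx=332.7, cy=245.9
Marker side s = 0.101 m; corners in marker frame (Z=0):
  M0 = (-0.0505, +0.0505, 0)
  M1 = (+0.0505, +0.0505, 0)
  M2 = (+0.0505, -0.0505, 0)
  M3 = (-0.0505, -0.0505, 0)
Detected image corners:
  c0 = (484.926109, 297.353496) px
  c1 = (589.160235, 297.635811) px
  c2 = (589.246177, 253.978756) px
  c3 = (491.126577, 255.316143) px
Planar DLT: solve 8×8 A·h = b for H (H[2,2]=1):
  H  [+795.18145 -360.37666 +537.68784]
  H  [-110.87094 +255.61174 +275.41595]
  H  [-0.38179 -0.61022 +1.00000]
B = K⁻¹H; ‖b₁‖=1.137779, ‖b₂‖=1.137778; λ = 2/(‖b₁‖+‖b₂‖) = 0.878906, sign → tz>0 ⇒ λ=+0.878906
r₁ = λ·B[:,0] = (+0.94138,-0.03470,-0.33556); r₂ = λ·B[:,1] = (-0.16063,+0.82859,-0.53632)
r₃ = r₁×r₂ = (+0.29665,+0.55879,+0.77444); SVD([r₁ r₂ r₃]) → R = UVᵀ:
  R  [+0.94138 -0.16063 +0.29665]
  R  [-0.03470 +0.82859 +0.55879]
  R  [-0.33556 -0.53632 +0.77444]
t = (+0.20925, +0.06029, +0.87891) m
tr R = 2.544408; θ = arccos((tr R − 1)/2) = 0.688493 rad = 39.448°
axis k = ((R−Rᵀ)₃₂, (R−Rᵀ)₁₃, (R−Rᵀ)₂₁) / (2 sinθ) = (-0.861782, +0.497505, +0.099098)
rvec = θ·k = (-0.593331, +0.342529, +0.068228)

rvec=(-0.5933, 0.3425, 0.0682) tvec=(0.2093, 0.0603, 0.8789)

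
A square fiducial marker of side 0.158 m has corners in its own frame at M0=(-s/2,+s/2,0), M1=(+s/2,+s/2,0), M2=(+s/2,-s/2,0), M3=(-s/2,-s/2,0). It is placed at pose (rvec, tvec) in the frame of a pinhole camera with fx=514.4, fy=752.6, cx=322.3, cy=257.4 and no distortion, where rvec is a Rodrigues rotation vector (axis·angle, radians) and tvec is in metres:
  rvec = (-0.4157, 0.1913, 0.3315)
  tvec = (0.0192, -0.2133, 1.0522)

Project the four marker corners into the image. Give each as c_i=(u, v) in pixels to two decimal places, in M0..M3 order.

Intrinsics K: fx=514.4, fy=752.6, cx=322.3, cy=257.4
Marker side s = 0.158 m; corners in marker frame (Z=0):
  M0 = (-0.0790, +0.0790, 0)
  M1 = (+0.0790, +0.0790, 0)
  M2 = (+0.0790, -0.0790, 0)
  M3 = (-0.0790, -0.0790, 0)
rvec = (-0.4157, 0.1913, 0.3315), |rvec| = θ = 0.56506 rad = 32.376°
Rodrigues: sinθ=0.53547, 1−cosθ=0.15544; R = I + sinθ·[k]× + (1−cosθ)·[k]×²:
    [+0.92868 -0.35285 +0.11419]
    [+0.27542 +0.86237 +0.42480]
    [-0.24837 -0.36306 +0.89806]
t = (0.0192, -0.2133, 1.0522) m
M0: Pc = R·M0+t = (-0.08204, -0.16693, +1.04314); u = 514.4·(-0.08204)/1.04314 + 322.3 = 281.8432, v = 752.6·(-0.16693)/1.04314 + 257.4 = 136.9633
M1: Pc = R·M1+t = (+0.06469, -0.12341, +1.00390); u = 514.4·(+0.06469)/1.00390 + 322.3 = 355.4477, v = 752.6·(-0.12341)/1.00390 + 257.4 = 164.8791
M2: Pc = R·M2+t = (+0.12044, -0.25967, +1.06126); u = 514.4·(+0.12044)/1.06126 + 322.3 = 380.6788, v = 752.6·(-0.25967)/1.06126 + 257.4 = 73.2540
M3: Pc = R·M3+t = (-0.02629, -0.30319, +1.10050); u = 514.4·(-0.02629)/1.10050 + 322.3 = 310.0112, v = 752.6·(-0.30319)/1.10050 + 257.4 = 50.0605

c0=(281.84, 136.96) c1=(355.45, 164.88) c2=(380.68, 73.25) c3=(310.01, 50.06)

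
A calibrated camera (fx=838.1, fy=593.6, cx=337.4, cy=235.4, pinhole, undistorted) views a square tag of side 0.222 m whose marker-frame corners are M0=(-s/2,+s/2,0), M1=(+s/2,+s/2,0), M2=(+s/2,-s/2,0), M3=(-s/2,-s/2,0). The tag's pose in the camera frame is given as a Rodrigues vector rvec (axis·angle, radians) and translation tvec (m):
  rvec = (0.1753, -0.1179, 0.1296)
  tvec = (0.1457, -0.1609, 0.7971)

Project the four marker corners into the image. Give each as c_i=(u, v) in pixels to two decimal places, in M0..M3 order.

Intrinsics K: fx=838.1, fy=593.6, cx=337.4, cy=235.4
Marker side s = 0.222 m; corners in marker frame (Z=0):
  M0 = (-0.1110, +0.1110, 0)
  M1 = (+0.1110, +0.1110, 0)
  M2 = (+0.1110, -0.1110, 0)
  M3 = (-0.1110, -0.1110, 0)
rvec = (0.1753, -0.1179, 0.1296), |rvec| = θ = 0.24784 rad = 14.200°
Rodrigues: sinθ=0.24531, 1−cosθ=0.03056; R = I + sinθ·[k]× + (1−cosθ)·[k]×²:
    [+0.98473 -0.13856 -0.10540]
    [+0.11800 +0.97636 -0.18111]
    [+0.12800 +0.16591 +0.97780]
t = (0.1457, -0.1609, 0.7971) m
M0: Pc = R·M0+t = (+0.02101, -0.06562, +0.80131); u = 838.1·(+0.02101)/0.80131 + 337.4 = 359.3799, v = 593.6·(-0.06562)/0.80131 + 235.4 = 186.7881
M1: Pc = R·M1+t = (+0.23963, -0.03943, +0.82972); u = 838.1·(+0.23963)/0.82972 + 337.4 = 579.4441, v = 593.6·(-0.03943)/0.82972 + 235.4 = 207.1934
M2: Pc = R·M2+t = (+0.27039, -0.25618, +0.79289); u = 838.1·(+0.27039)/0.79289 + 337.4 = 623.2015, v = 593.6·(-0.25618)/0.79289 + 235.4 = 43.6117
M3: Pc = R·M3+t = (+0.05177, -0.28237, +0.76448); u = 838.1·(+0.05177)/0.76448 + 337.4 = 394.1612, v = 593.6·(-0.28237)/0.76448 + 235.4 = 16.1429

c0=(359.38, 186.79) c1=(579.44, 207.19) c2=(623.20, 43.61) c3=(394.16, 16.14)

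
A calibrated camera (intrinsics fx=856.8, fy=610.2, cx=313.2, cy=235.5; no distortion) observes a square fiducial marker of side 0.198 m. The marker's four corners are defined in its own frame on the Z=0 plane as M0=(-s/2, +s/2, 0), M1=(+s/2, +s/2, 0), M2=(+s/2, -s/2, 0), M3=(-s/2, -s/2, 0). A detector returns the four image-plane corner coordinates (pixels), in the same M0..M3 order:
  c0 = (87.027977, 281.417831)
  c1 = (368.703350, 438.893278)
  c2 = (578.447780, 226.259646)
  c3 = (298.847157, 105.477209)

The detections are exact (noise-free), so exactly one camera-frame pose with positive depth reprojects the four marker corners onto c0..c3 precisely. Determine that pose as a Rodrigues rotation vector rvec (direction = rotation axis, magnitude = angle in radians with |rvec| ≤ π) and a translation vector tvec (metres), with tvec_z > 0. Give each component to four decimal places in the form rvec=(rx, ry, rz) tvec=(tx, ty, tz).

Intrinsics K: fx=856.8, fy=610.2, cx=313.2, cy=235.5
Marker side s = 0.198 m; corners in marker frame (Z=0):
  M0 = (-0.0990, +0.0990, 0)
  M1 = (+0.0990, +0.0990, 0)
  M2 = (+0.0990, -0.0990, 0)
  M3 = (-0.0990, -0.0990, 0)
Detected image corners:
  c0 = (87.027977, 281.417831) px
  c1 = (368.703350, 438.893278) px
  c2 = (578.447780, 226.259646) px
  c3 = (298.847157, 105.477209) px
Planar DLT: solve 8×8 A·h = b for H (H[2,2]=1):
  H  [+1216.20418 -1228.20653 +329.99584]
  H  [+539.61737 +846.80773 +254.14651]
  H  [-0.60285 -0.49013 +1.00000]
B = K⁻¹H; ‖b₁‖=2.073692, ‖b₂‖=2.073692; λ = 2/(‖b₁‖+‖b₂‖) = 0.482232, sign → tz>0 ⇒ λ=+0.482232
r₁ = λ·B[:,0] = (+0.79078,+0.53865,-0.29072); r₂ = λ·B[:,1] = (-0.60487,+0.76044,-0.23636)
r₃ = r₁×r₂ = (+0.09376,+0.36275,+0.92716); SVD([r₁ r₂ r₃]) → R = UVᵀ:
  R  [+0.79078 -0.60487 +0.09376]
  R  [+0.53865 +0.76044 +0.36275]
  R  [-0.29072 -0.23636 +0.92716]
t = (+0.00945, +0.01474, +0.48223) m
tr R = 2.478380; θ = arccos((tr R − 1)/2) = 0.738929 rad = 42.338°
axis k = ((R−Rᵀ)₃₂, (R−Rᵀ)₁₃, (R−Rᵀ)₂₁) / (2 sinθ) = (-0.444775, +0.285431, +0.848943)
rvec = θ·k = (-0.328657, +0.210913, +0.627309)

rvec=(-0.3287, 0.2109, 0.6273) tvec=(0.0095, 0.0147, 0.4822)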